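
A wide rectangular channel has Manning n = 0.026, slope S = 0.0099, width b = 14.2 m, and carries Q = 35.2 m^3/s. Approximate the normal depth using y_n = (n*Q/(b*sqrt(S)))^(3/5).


We use the wide-channel approximation y_n = (n*Q/(b*sqrt(S)))^(3/5).
sqrt(S) = sqrt(0.0099) = 0.099499.
Numerator: n*Q = 0.026 * 35.2 = 0.9152.
Denominator: b*sqrt(S) = 14.2 * 0.099499 = 1.412886.
arg = 0.6478.
y_n = 0.6478^(3/5) = 0.7706 m.

0.7706


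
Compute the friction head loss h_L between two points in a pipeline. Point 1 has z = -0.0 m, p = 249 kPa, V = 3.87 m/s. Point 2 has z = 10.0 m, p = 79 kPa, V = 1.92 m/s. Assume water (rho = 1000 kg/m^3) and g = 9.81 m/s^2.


Total head at each section: H = z + p/(rho*g) + V^2/(2g).
H1 = -0.0 + 249*1000/(1000*9.81) + 3.87^2/(2*9.81)
   = -0.0 + 25.382 + 0.7633
   = 26.146 m.
H2 = 10.0 + 79*1000/(1000*9.81) + 1.92^2/(2*9.81)
   = 10.0 + 8.053 + 0.1879
   = 18.241 m.
h_L = H1 - H2 = 26.146 - 18.241 = 7.905 m.

7.905


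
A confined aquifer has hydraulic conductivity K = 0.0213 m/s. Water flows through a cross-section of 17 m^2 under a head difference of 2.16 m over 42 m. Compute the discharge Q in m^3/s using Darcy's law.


Darcy's law: Q = K * A * i, where i = dh/L.
Hydraulic gradient i = 2.16 / 42 = 0.051429.
Q = 0.0213 * 17 * 0.051429
  = 0.0186 m^3/s.

0.0186


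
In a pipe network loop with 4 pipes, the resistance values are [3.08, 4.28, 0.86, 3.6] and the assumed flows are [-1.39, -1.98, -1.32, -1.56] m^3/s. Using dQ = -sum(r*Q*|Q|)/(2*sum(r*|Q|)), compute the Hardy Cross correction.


Numerator terms (r*Q*|Q|): 3.08*-1.39*|-1.39| = -5.9509; 4.28*-1.98*|-1.98| = -16.7793; 0.86*-1.32*|-1.32| = -1.4985; 3.6*-1.56*|-1.56| = -8.761.
Sum of numerator = -32.9896.
Denominator terms (r*|Q|): 3.08*|-1.39| = 4.2812; 4.28*|-1.98| = 8.4744; 0.86*|-1.32| = 1.1352; 3.6*|-1.56| = 5.616.
2 * sum of denominator = 2 * 19.5068 = 39.0136.
dQ = --32.9896 / 39.0136 = 0.8456 m^3/s.

0.8456


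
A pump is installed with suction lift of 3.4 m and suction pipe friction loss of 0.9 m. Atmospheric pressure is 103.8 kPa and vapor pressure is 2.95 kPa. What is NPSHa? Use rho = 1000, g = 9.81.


NPSHa = p_atm/(rho*g) - z_s - hf_s - p_vap/(rho*g).
p_atm/(rho*g) = 103.8*1000 / (1000*9.81) = 10.581 m.
p_vap/(rho*g) = 2.95*1000 / (1000*9.81) = 0.301 m.
NPSHa = 10.581 - 3.4 - 0.9 - 0.301
      = 5.98 m.

5.98


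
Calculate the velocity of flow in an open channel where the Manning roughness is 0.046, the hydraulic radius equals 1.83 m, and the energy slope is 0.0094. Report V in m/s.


Manning's equation gives V = (1/n) * R^(2/3) * S^(1/2).
First, compute R^(2/3) = 1.83^(2/3) = 1.4961.
Next, S^(1/2) = 0.0094^(1/2) = 0.096954.
Then 1/n = 1/0.046 = 21.74.
V = 21.74 * 1.4961 * 0.096954 = 3.1534 m/s.

3.1534


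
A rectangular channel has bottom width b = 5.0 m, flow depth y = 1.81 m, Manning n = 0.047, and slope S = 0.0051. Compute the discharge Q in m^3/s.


For a rectangular channel, the cross-sectional area A = b * y = 5.0 * 1.81 = 9.05 m^2.
The wetted perimeter P = b + 2y = 5.0 + 2*1.81 = 8.62 m.
Hydraulic radius R = A/P = 9.05/8.62 = 1.0499 m.
Velocity V = (1/n)*R^(2/3)*S^(1/2) = (1/0.047)*1.0499^(2/3)*0.0051^(1/2) = 1.5696 m/s.
Discharge Q = A * V = 9.05 * 1.5696 = 14.205 m^3/s.

14.205


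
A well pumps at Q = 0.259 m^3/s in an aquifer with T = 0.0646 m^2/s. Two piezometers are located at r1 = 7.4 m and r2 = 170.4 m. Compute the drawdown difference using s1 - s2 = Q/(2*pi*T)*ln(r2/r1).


Thiem equation: s1 - s2 = Q/(2*pi*T) * ln(r2/r1).
ln(r2/r1) = ln(170.4/7.4) = 3.1367.
Q/(2*pi*T) = 0.259 / (2*pi*0.0646) = 0.259 / 0.4059 = 0.6381.
s1 - s2 = 0.6381 * 3.1367 = 2.0015 m.

2.0015


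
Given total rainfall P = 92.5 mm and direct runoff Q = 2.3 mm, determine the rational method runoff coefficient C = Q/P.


The runoff coefficient C = runoff depth / rainfall depth.
C = 2.3 / 92.5
  = 0.0249.

0.0249


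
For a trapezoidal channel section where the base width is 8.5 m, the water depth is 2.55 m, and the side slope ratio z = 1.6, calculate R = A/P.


For a trapezoidal section with side slope z:
A = (b + z*y)*y = (8.5 + 1.6*2.55)*2.55 = 32.079 m^2.
P = b + 2*y*sqrt(1 + z^2) = 8.5 + 2*2.55*sqrt(1 + 1.6^2) = 18.123 m.
R = A/P = 32.079 / 18.123 = 1.7701 m.

1.7701


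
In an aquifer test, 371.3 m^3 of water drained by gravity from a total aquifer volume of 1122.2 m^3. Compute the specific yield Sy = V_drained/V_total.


Specific yield Sy = Volume drained / Total volume.
Sy = 371.3 / 1122.2
   = 0.3309.

0.3309


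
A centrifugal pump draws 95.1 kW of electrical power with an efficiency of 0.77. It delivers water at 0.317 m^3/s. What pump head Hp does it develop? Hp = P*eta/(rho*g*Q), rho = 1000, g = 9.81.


Pump head formula: Hp = P * eta / (rho * g * Q).
Numerator: P * eta = 95.1 * 1000 * 0.77 = 73227.0 W.
Denominator: rho * g * Q = 1000 * 9.81 * 0.317 = 3109.77.
Hp = 73227.0 / 3109.77 = 23.55 m.

23.55


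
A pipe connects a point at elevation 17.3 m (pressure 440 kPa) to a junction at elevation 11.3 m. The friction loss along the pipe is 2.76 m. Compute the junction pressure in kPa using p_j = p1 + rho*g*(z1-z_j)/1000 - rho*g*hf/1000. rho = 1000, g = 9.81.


Junction pressure: p_j = p1 + rho*g*(z1 - z_j)/1000 - rho*g*hf/1000.
Elevation term = 1000*9.81*(17.3 - 11.3)/1000 = 58.86 kPa.
Friction term = 1000*9.81*2.76/1000 = 27.076 kPa.
p_j = 440 + 58.86 - 27.076 = 471.78 kPa.

471.78


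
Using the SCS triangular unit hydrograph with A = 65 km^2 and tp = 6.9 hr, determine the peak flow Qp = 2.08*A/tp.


SCS formula: Qp = 2.08 * A / tp.
Qp = 2.08 * 65 / 6.9
   = 135.2 / 6.9
   = 19.59 m^3/s per cm.

19.59


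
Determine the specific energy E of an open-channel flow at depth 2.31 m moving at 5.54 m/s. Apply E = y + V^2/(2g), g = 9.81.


Specific energy E = y + V^2/(2g).
Velocity head = V^2/(2g) = 5.54^2 / (2*9.81) = 30.6916 / 19.62 = 1.5643 m.
E = 2.31 + 1.5643 = 3.8743 m.

3.8743


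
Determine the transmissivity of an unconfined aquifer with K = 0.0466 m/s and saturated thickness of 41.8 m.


Transmissivity is defined as T = K * h.
T = 0.0466 * 41.8
  = 1.9479 m^2/s.

1.9479


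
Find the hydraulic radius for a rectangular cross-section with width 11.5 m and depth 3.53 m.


For a rectangular section:
Flow area A = b * y = 11.5 * 3.53 = 40.59 m^2.
Wetted perimeter P = b + 2y = 11.5 + 2*3.53 = 18.56 m.
Hydraulic radius R = A/P = 40.59 / 18.56 = 2.1872 m.

2.1872


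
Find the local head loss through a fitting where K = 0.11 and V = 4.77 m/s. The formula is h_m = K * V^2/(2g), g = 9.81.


Minor loss formula: h_m = K * V^2/(2g).
V^2 = 4.77^2 = 22.7529.
V^2/(2g) = 22.7529 / 19.62 = 1.1597 m.
h_m = 0.11 * 1.1597 = 0.1276 m.

0.1276


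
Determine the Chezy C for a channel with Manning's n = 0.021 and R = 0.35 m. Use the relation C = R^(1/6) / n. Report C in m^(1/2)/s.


The Chezy coefficient relates to Manning's n through C = R^(1/6) / n.
R^(1/6) = 0.35^(1/6) = 0.839482.
C = 0.839482 / 0.021 = 39.98 m^(1/2)/s.

39.98


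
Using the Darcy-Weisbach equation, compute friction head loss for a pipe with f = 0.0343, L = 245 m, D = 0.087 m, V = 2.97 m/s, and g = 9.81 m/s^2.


Darcy-Weisbach equation: h_f = f * (L/D) * V^2/(2g).
f * L/D = 0.0343 * 245/0.087 = 96.592.
V^2/(2g) = 2.97^2 / (2*9.81) = 8.8209 / 19.62 = 0.4496 m.
h_f = 96.592 * 0.4496 = 43.427 m.

43.427


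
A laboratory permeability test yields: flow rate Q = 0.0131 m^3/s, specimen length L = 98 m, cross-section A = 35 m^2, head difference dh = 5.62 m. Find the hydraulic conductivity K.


From K = Q*L / (A*dh):
Numerator: Q*L = 0.0131 * 98 = 1.2838.
Denominator: A*dh = 35 * 5.62 = 196.7.
K = 1.2838 / 196.7 = 0.006527 m/s.

0.006527


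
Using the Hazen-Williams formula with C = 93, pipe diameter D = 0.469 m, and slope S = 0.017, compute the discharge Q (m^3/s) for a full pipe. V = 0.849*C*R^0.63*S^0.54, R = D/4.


For a full circular pipe, R = D/4 = 0.469/4 = 0.1172 m.
V = 0.849 * 93 * 0.1172^0.63 * 0.017^0.54
  = 0.849 * 93 * 0.259144 * 0.110775
  = 2.2666 m/s.
Pipe area A = pi*D^2/4 = pi*0.469^2/4 = 0.1728 m^2.
Q = A * V = 0.1728 * 2.2666 = 0.3916 m^3/s.

0.3916


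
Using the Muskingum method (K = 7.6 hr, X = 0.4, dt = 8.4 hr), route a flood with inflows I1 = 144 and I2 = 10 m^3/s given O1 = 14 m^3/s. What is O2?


Muskingum coefficients:
denom = 2*K*(1-X) + dt = 2*7.6*(1-0.4) + 8.4 = 17.52.
C0 = (dt - 2*K*X)/denom = (8.4 - 2*7.6*0.4)/17.52 = 0.1324.
C1 = (dt + 2*K*X)/denom = (8.4 + 2*7.6*0.4)/17.52 = 0.8265.
C2 = (2*K*(1-X) - dt)/denom = 0.0411.
O2 = C0*I2 + C1*I1 + C2*O1
   = 0.1324*10 + 0.8265*144 + 0.0411*14
   = 120.91 m^3/s.

120.91


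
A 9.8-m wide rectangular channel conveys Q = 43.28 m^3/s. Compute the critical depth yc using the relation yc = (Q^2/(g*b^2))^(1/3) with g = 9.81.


Using yc = (Q^2 / (g * b^2))^(1/3):
Q^2 = 43.28^2 = 1873.16.
g * b^2 = 9.81 * 9.8^2 = 9.81 * 96.04 = 942.15.
Q^2 / (g*b^2) = 1873.16 / 942.15 = 1.9882.
yc = 1.9882^(1/3) = 1.2574 m.

1.2574


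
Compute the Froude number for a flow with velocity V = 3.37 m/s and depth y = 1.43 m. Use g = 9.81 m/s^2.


The Froude number is defined as Fr = V / sqrt(g*y).
g*y = 9.81 * 1.43 = 14.0283.
sqrt(g*y) = sqrt(14.0283) = 3.7454.
Fr = 3.37 / 3.7454 = 0.8998.

0.8998


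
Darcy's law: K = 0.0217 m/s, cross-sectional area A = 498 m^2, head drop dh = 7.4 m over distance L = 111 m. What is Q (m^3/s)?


Darcy's law: Q = K * A * i, where i = dh/L.
Hydraulic gradient i = 7.4 / 111 = 0.066667.
Q = 0.0217 * 498 * 0.066667
  = 0.7204 m^3/s.

0.7204


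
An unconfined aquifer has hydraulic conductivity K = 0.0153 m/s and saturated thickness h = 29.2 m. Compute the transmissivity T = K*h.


Transmissivity is defined as T = K * h.
T = 0.0153 * 29.2
  = 0.4468 m^2/s.

0.4468


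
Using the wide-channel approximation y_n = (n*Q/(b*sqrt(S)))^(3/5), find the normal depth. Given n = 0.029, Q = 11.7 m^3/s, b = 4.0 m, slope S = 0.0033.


We use the wide-channel approximation y_n = (n*Q/(b*sqrt(S)))^(3/5).
sqrt(S) = sqrt(0.0033) = 0.057446.
Numerator: n*Q = 0.029 * 11.7 = 0.3393.
Denominator: b*sqrt(S) = 4.0 * 0.057446 = 0.229784.
arg = 1.4766.
y_n = 1.4766^(3/5) = 1.2635 m.

1.2635


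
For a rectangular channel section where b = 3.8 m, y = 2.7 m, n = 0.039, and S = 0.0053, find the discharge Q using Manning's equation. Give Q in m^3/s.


For a rectangular channel, the cross-sectional area A = b * y = 3.8 * 2.7 = 10.26 m^2.
The wetted perimeter P = b + 2y = 3.8 + 2*2.7 = 9.2 m.
Hydraulic radius R = A/P = 10.26/9.2 = 1.1152 m.
Velocity V = (1/n)*R^(2/3)*S^(1/2) = (1/0.039)*1.1152^(2/3)*0.0053^(1/2) = 2.0075 m/s.
Discharge Q = A * V = 10.26 * 2.0075 = 20.597 m^3/s.

20.597


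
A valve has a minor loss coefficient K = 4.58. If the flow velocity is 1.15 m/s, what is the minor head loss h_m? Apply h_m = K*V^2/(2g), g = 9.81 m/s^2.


Minor loss formula: h_m = K * V^2/(2g).
V^2 = 1.15^2 = 1.3225.
V^2/(2g) = 1.3225 / 19.62 = 0.0674 m.
h_m = 4.58 * 0.0674 = 0.3087 m.

0.3087


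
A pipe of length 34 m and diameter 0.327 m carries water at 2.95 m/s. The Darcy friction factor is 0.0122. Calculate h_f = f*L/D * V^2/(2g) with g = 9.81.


Darcy-Weisbach equation: h_f = f * (L/D) * V^2/(2g).
f * L/D = 0.0122 * 34/0.327 = 1.2685.
V^2/(2g) = 2.95^2 / (2*9.81) = 8.7025 / 19.62 = 0.4436 m.
h_f = 1.2685 * 0.4436 = 0.563 m.

0.563


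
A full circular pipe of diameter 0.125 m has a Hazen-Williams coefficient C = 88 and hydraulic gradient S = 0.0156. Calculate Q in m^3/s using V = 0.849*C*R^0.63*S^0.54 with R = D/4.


For a full circular pipe, R = D/4 = 0.125/4 = 0.0312 m.
V = 0.849 * 88 * 0.0312^0.63 * 0.0156^0.54
  = 0.849 * 88 * 0.112656 * 0.105752
  = 0.8901 m/s.
Pipe area A = pi*D^2/4 = pi*0.125^2/4 = 0.0123 m^2.
Q = A * V = 0.0123 * 0.8901 = 0.0109 m^3/s.

0.0109


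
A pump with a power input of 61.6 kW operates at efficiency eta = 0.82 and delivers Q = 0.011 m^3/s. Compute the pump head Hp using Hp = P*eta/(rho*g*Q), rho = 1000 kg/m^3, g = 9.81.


Pump head formula: Hp = P * eta / (rho * g * Q).
Numerator: P * eta = 61.6 * 1000 * 0.82 = 50512.0 W.
Denominator: rho * g * Q = 1000 * 9.81 * 0.011 = 107.91.
Hp = 50512.0 / 107.91 = 468.09 m.

468.09


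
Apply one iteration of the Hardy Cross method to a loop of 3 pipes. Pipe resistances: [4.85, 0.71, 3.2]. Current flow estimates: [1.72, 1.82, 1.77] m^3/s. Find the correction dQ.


Numerator terms (r*Q*|Q|): 4.85*1.72*|1.72| = 14.3482; 0.71*1.82*|1.82| = 2.3518; 3.2*1.77*|1.77| = 10.0253.
Sum of numerator = 26.7253.
Denominator terms (r*|Q|): 4.85*|1.72| = 8.342; 0.71*|1.82| = 1.2922; 3.2*|1.77| = 5.664.
2 * sum of denominator = 2 * 15.2982 = 30.5964.
dQ = -26.7253 / 30.5964 = -0.8735 m^3/s.

-0.8735


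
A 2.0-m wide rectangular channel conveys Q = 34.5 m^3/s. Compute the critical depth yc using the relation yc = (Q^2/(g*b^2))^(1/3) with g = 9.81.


Using yc = (Q^2 / (g * b^2))^(1/3):
Q^2 = 34.5^2 = 1190.25.
g * b^2 = 9.81 * 2.0^2 = 9.81 * 4.0 = 39.24.
Q^2 / (g*b^2) = 1190.25 / 39.24 = 30.3326.
yc = 30.3326^(1/3) = 3.1187 m.

3.1187


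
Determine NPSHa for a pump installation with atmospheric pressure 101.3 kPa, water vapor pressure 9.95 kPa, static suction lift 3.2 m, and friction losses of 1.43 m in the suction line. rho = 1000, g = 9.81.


NPSHa = p_atm/(rho*g) - z_s - hf_s - p_vap/(rho*g).
p_atm/(rho*g) = 101.3*1000 / (1000*9.81) = 10.326 m.
p_vap/(rho*g) = 9.95*1000 / (1000*9.81) = 1.014 m.
NPSHa = 10.326 - 3.2 - 1.43 - 1.014
      = 4.68 m.

4.68


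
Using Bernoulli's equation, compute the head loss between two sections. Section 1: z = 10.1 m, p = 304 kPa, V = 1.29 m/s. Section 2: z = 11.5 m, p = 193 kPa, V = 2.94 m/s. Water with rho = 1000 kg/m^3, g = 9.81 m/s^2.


Total head at each section: H = z + p/(rho*g) + V^2/(2g).
H1 = 10.1 + 304*1000/(1000*9.81) + 1.29^2/(2*9.81)
   = 10.1 + 30.989 + 0.0848
   = 41.174 m.
H2 = 11.5 + 193*1000/(1000*9.81) + 2.94^2/(2*9.81)
   = 11.5 + 19.674 + 0.4406
   = 31.614 m.
h_L = H1 - H2 = 41.174 - 31.614 = 9.559 m.

9.559


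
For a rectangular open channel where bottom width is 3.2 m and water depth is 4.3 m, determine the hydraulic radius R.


For a rectangular section:
Flow area A = b * y = 3.2 * 4.3 = 13.76 m^2.
Wetted perimeter P = b + 2y = 3.2 + 2*4.3 = 11.8 m.
Hydraulic radius R = A/P = 13.76 / 11.8 = 1.1661 m.

1.1661


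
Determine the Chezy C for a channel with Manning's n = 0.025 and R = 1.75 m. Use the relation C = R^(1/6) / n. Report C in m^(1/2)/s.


The Chezy coefficient relates to Manning's n through C = R^(1/6) / n.
R^(1/6) = 1.75^(1/6) = 1.097757.
C = 1.097757 / 0.025 = 43.91 m^(1/2)/s.

43.91


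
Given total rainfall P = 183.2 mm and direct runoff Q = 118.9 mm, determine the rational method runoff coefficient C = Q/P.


The runoff coefficient C = runoff depth / rainfall depth.
C = 118.9 / 183.2
  = 0.649.

0.649


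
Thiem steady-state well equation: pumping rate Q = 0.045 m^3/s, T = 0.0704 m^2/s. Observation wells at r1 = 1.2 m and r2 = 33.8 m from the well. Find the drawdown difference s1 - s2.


Thiem equation: s1 - s2 = Q/(2*pi*T) * ln(r2/r1).
ln(r2/r1) = ln(33.8/1.2) = 3.3381.
Q/(2*pi*T) = 0.045 / (2*pi*0.0704) = 0.045 / 0.4423 = 0.1017.
s1 - s2 = 0.1017 * 3.3381 = 0.3396 m.

0.3396


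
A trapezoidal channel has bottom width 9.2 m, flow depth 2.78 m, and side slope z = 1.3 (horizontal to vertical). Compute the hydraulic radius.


For a trapezoidal section with side slope z:
A = (b + z*y)*y = (9.2 + 1.3*2.78)*2.78 = 35.623 m^2.
P = b + 2*y*sqrt(1 + z^2) = 9.2 + 2*2.78*sqrt(1 + 1.3^2) = 18.319 m.
R = A/P = 35.623 / 18.319 = 1.9446 m.

1.9446


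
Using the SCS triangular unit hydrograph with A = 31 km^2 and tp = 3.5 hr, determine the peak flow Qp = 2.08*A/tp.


SCS formula: Qp = 2.08 * A / tp.
Qp = 2.08 * 31 / 3.5
   = 64.48 / 3.5
   = 18.42 m^3/s per cm.

18.42


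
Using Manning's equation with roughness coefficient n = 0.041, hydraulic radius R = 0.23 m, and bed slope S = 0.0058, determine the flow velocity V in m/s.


Manning's equation gives V = (1/n) * R^(2/3) * S^(1/2).
First, compute R^(2/3) = 0.23^(2/3) = 0.3754.
Next, S^(1/2) = 0.0058^(1/2) = 0.076158.
Then 1/n = 1/0.041 = 24.39.
V = 24.39 * 0.3754 * 0.076158 = 0.6973 m/s.

0.6973


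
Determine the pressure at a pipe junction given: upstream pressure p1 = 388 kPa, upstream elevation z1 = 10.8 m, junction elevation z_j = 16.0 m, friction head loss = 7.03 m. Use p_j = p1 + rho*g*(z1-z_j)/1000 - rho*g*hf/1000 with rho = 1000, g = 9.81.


Junction pressure: p_j = p1 + rho*g*(z1 - z_j)/1000 - rho*g*hf/1000.
Elevation term = 1000*9.81*(10.8 - 16.0)/1000 = -51.012 kPa.
Friction term = 1000*9.81*7.03/1000 = 68.964 kPa.
p_j = 388 + -51.012 - 68.964 = 268.02 kPa.

268.02


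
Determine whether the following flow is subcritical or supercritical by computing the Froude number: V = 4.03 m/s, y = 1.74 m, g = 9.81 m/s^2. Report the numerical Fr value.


The Froude number is defined as Fr = V / sqrt(g*y).
g*y = 9.81 * 1.74 = 17.0694.
sqrt(g*y) = sqrt(17.0694) = 4.1315.
Fr = 4.03 / 4.1315 = 0.9754.
Since Fr < 1, the flow is subcritical.

0.9754


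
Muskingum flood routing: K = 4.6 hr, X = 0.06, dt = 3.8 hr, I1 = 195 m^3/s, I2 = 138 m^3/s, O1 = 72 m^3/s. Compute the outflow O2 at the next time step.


Muskingum coefficients:
denom = 2*K*(1-X) + dt = 2*4.6*(1-0.06) + 3.8 = 12.448.
C0 = (dt - 2*K*X)/denom = (3.8 - 2*4.6*0.06)/12.448 = 0.2609.
C1 = (dt + 2*K*X)/denom = (3.8 + 2*4.6*0.06)/12.448 = 0.3496.
C2 = (2*K*(1-X) - dt)/denom = 0.3895.
O2 = C0*I2 + C1*I1 + C2*O1
   = 0.2609*138 + 0.3496*195 + 0.3895*72
   = 132.22 m^3/s.

132.22


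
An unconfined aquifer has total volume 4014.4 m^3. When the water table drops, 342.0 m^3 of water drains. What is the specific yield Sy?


Specific yield Sy = Volume drained / Total volume.
Sy = 342.0 / 4014.4
   = 0.0852.

0.0852


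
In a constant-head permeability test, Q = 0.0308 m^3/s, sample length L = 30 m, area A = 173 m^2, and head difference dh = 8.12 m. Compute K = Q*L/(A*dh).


From K = Q*L / (A*dh):
Numerator: Q*L = 0.0308 * 30 = 0.924.
Denominator: A*dh = 173 * 8.12 = 1404.76.
K = 0.924 / 1404.76 = 0.000658 m/s.

0.000658


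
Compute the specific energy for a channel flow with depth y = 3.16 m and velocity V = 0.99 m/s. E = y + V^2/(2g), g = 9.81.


Specific energy E = y + V^2/(2g).
Velocity head = V^2/(2g) = 0.99^2 / (2*9.81) = 0.9801 / 19.62 = 0.05 m.
E = 3.16 + 0.05 = 3.21 m.

3.21


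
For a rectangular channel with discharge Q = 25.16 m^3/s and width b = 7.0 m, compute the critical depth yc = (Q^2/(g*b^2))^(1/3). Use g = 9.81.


Using yc = (Q^2 / (g * b^2))^(1/3):
Q^2 = 25.16^2 = 633.03.
g * b^2 = 9.81 * 7.0^2 = 9.81 * 49.0 = 480.69.
Q^2 / (g*b^2) = 633.03 / 480.69 = 1.3169.
yc = 1.3169^(1/3) = 1.0961 m.

1.0961


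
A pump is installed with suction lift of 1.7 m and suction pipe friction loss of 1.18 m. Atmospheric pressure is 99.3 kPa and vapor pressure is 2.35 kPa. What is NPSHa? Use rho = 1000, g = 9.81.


NPSHa = p_atm/(rho*g) - z_s - hf_s - p_vap/(rho*g).
p_atm/(rho*g) = 99.3*1000 / (1000*9.81) = 10.122 m.
p_vap/(rho*g) = 2.35*1000 / (1000*9.81) = 0.24 m.
NPSHa = 10.122 - 1.7 - 1.18 - 0.24
      = 7.0 m.

7.0


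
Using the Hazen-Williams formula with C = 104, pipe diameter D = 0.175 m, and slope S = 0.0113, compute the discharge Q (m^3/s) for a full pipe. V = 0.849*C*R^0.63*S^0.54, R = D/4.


For a full circular pipe, R = D/4 = 0.175/4 = 0.0437 m.
V = 0.849 * 104 * 0.0437^0.63 * 0.0113^0.54
  = 0.849 * 104 * 0.139257 * 0.088851
  = 1.0925 m/s.
Pipe area A = pi*D^2/4 = pi*0.175^2/4 = 0.0241 m^2.
Q = A * V = 0.0241 * 1.0925 = 0.0263 m^3/s.

0.0263


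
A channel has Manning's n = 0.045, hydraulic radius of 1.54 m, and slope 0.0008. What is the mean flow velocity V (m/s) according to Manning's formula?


Manning's equation gives V = (1/n) * R^(2/3) * S^(1/2).
First, compute R^(2/3) = 1.54^(2/3) = 1.3336.
Next, S^(1/2) = 0.0008^(1/2) = 0.028284.
Then 1/n = 1/0.045 = 22.22.
V = 22.22 * 1.3336 * 0.028284 = 0.8382 m/s.

0.8382


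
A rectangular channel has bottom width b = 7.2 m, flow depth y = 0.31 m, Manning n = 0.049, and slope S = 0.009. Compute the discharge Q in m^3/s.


For a rectangular channel, the cross-sectional area A = b * y = 7.2 * 0.31 = 2.23 m^2.
The wetted perimeter P = b + 2y = 7.2 + 2*0.31 = 7.82 m.
Hydraulic radius R = A/P = 2.23/7.82 = 0.2854 m.
Velocity V = (1/n)*R^(2/3)*S^(1/2) = (1/0.049)*0.2854^(2/3)*0.009^(1/2) = 0.8393 m/s.
Discharge Q = A * V = 2.23 * 0.8393 = 1.873 m^3/s.

1.873


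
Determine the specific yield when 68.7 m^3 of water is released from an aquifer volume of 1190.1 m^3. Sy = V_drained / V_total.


Specific yield Sy = Volume drained / Total volume.
Sy = 68.7 / 1190.1
   = 0.0577.

0.0577


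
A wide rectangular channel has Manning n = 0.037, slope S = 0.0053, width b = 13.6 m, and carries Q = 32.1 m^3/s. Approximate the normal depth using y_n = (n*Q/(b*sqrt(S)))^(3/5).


We use the wide-channel approximation y_n = (n*Q/(b*sqrt(S)))^(3/5).
sqrt(S) = sqrt(0.0053) = 0.072801.
Numerator: n*Q = 0.037 * 32.1 = 1.1877.
Denominator: b*sqrt(S) = 13.6 * 0.072801 = 0.990094.
arg = 1.1996.
y_n = 1.1996^(3/5) = 1.1154 m.

1.1154


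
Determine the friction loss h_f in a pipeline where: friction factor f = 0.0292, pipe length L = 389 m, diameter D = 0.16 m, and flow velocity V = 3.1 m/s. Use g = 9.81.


Darcy-Weisbach equation: h_f = f * (L/D) * V^2/(2g).
f * L/D = 0.0292 * 389/0.16 = 70.9925.
V^2/(2g) = 3.1^2 / (2*9.81) = 9.61 / 19.62 = 0.4898 m.
h_f = 70.9925 * 0.4898 = 34.773 m.

34.773


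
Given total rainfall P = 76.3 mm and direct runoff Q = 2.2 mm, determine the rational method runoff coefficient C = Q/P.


The runoff coefficient C = runoff depth / rainfall depth.
C = 2.2 / 76.3
  = 0.0288.

0.0288


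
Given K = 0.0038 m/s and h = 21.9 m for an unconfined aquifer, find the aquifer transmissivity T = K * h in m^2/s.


Transmissivity is defined as T = K * h.
T = 0.0038 * 21.9
  = 0.0832 m^2/s.

0.0832


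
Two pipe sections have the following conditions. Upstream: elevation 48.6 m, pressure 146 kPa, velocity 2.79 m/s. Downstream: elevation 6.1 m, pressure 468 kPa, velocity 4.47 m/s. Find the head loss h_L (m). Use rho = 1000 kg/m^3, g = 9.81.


Total head at each section: H = z + p/(rho*g) + V^2/(2g).
H1 = 48.6 + 146*1000/(1000*9.81) + 2.79^2/(2*9.81)
   = 48.6 + 14.883 + 0.3967
   = 63.88 m.
H2 = 6.1 + 468*1000/(1000*9.81) + 4.47^2/(2*9.81)
   = 6.1 + 47.706 + 1.0184
   = 54.825 m.
h_L = H1 - H2 = 63.88 - 54.825 = 9.055 m.

9.055


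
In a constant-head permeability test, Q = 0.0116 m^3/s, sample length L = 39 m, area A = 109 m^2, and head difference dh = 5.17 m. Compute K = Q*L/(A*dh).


From K = Q*L / (A*dh):
Numerator: Q*L = 0.0116 * 39 = 0.4524.
Denominator: A*dh = 109 * 5.17 = 563.53.
K = 0.4524 / 563.53 = 0.000803 m/s.

0.000803


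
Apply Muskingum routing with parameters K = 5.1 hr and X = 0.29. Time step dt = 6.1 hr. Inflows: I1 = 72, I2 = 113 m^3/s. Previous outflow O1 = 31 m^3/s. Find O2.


Muskingum coefficients:
denom = 2*K*(1-X) + dt = 2*5.1*(1-0.29) + 6.1 = 13.342.
C0 = (dt - 2*K*X)/denom = (6.1 - 2*5.1*0.29)/13.342 = 0.2355.
C1 = (dt + 2*K*X)/denom = (6.1 + 2*5.1*0.29)/13.342 = 0.6789.
C2 = (2*K*(1-X) - dt)/denom = 0.0856.
O2 = C0*I2 + C1*I1 + C2*O1
   = 0.2355*113 + 0.6789*72 + 0.0856*31
   = 78.15 m^3/s.

78.15


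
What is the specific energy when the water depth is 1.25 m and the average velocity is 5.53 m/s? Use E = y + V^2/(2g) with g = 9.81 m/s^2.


Specific energy E = y + V^2/(2g).
Velocity head = V^2/(2g) = 5.53^2 / (2*9.81) = 30.5809 / 19.62 = 1.5587 m.
E = 1.25 + 1.5587 = 2.8087 m.

2.8087


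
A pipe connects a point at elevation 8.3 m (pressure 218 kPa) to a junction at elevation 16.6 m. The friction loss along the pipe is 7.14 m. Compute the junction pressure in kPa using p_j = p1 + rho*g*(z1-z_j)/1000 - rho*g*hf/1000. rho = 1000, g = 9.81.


Junction pressure: p_j = p1 + rho*g*(z1 - z_j)/1000 - rho*g*hf/1000.
Elevation term = 1000*9.81*(8.3 - 16.6)/1000 = -81.423 kPa.
Friction term = 1000*9.81*7.14/1000 = 70.043 kPa.
p_j = 218 + -81.423 - 70.043 = 66.53 kPa.

66.53


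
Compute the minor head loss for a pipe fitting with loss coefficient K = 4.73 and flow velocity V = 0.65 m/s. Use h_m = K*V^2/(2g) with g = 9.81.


Minor loss formula: h_m = K * V^2/(2g).
V^2 = 0.65^2 = 0.4225.
V^2/(2g) = 0.4225 / 19.62 = 0.0215 m.
h_m = 4.73 * 0.0215 = 0.1019 m.

0.1019


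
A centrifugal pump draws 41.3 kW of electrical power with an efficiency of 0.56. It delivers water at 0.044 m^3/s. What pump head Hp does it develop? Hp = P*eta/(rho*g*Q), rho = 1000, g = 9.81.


Pump head formula: Hp = P * eta / (rho * g * Q).
Numerator: P * eta = 41.3 * 1000 * 0.56 = 23128.0 W.
Denominator: rho * g * Q = 1000 * 9.81 * 0.044 = 431.64.
Hp = 23128.0 / 431.64 = 53.58 m.

53.58


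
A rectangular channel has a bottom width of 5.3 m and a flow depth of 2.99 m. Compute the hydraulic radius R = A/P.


For a rectangular section:
Flow area A = b * y = 5.3 * 2.99 = 15.85 m^2.
Wetted perimeter P = b + 2y = 5.3 + 2*2.99 = 11.28 m.
Hydraulic radius R = A/P = 15.85 / 11.28 = 1.4049 m.

1.4049


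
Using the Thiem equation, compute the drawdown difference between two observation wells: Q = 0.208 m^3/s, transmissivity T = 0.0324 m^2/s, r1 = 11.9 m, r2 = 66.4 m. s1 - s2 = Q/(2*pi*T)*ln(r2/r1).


Thiem equation: s1 - s2 = Q/(2*pi*T) * ln(r2/r1).
ln(r2/r1) = ln(66.4/11.9) = 1.7192.
Q/(2*pi*T) = 0.208 / (2*pi*0.0324) = 0.208 / 0.2036 = 1.0217.
s1 - s2 = 1.0217 * 1.7192 = 1.7565 m.

1.7565


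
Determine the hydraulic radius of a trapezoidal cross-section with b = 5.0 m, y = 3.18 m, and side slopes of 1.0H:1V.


For a trapezoidal section with side slope z:
A = (b + z*y)*y = (5.0 + 1.0*3.18)*3.18 = 26.012 m^2.
P = b + 2*y*sqrt(1 + z^2) = 5.0 + 2*3.18*sqrt(1 + 1.0^2) = 13.994 m.
R = A/P = 26.012 / 13.994 = 1.8588 m.

1.8588


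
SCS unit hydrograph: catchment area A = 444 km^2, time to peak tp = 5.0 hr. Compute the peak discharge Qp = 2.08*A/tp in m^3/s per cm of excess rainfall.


SCS formula: Qp = 2.08 * A / tp.
Qp = 2.08 * 444 / 5.0
   = 923.52 / 5.0
   = 184.7 m^3/s per cm.

184.7


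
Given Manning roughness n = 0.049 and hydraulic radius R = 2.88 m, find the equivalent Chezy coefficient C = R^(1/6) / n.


The Chezy coefficient relates to Manning's n through C = R^(1/6) / n.
R^(1/6) = 2.88^(1/6) = 1.192794.
C = 1.192794 / 0.049 = 24.34 m^(1/2)/s.

24.34


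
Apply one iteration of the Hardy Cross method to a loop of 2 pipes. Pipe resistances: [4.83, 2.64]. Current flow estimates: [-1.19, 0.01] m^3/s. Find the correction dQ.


Numerator terms (r*Q*|Q|): 4.83*-1.19*|-1.19| = -6.8398; 2.64*0.01*|0.01| = 0.0003.
Sum of numerator = -6.8395.
Denominator terms (r*|Q|): 4.83*|-1.19| = 5.7477; 2.64*|0.01| = 0.0264.
2 * sum of denominator = 2 * 5.7741 = 11.5482.
dQ = --6.8395 / 11.5482 = 0.5923 m^3/s.

0.5923


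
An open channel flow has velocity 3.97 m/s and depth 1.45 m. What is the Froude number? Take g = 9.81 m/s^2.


The Froude number is defined as Fr = V / sqrt(g*y).
g*y = 9.81 * 1.45 = 14.2245.
sqrt(g*y) = sqrt(14.2245) = 3.7715.
Fr = 3.97 / 3.7715 = 1.0526.

1.0526


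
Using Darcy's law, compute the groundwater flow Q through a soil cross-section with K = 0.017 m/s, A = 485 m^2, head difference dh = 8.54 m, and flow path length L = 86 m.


Darcy's law: Q = K * A * i, where i = dh/L.
Hydraulic gradient i = 8.54 / 86 = 0.099302.
Q = 0.017 * 485 * 0.099302
  = 0.8187 m^3/s.

0.8187


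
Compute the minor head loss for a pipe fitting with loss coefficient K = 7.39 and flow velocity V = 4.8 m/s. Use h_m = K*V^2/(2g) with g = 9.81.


Minor loss formula: h_m = K * V^2/(2g).
V^2 = 4.8^2 = 23.04.
V^2/(2g) = 23.04 / 19.62 = 1.1743 m.
h_m = 7.39 * 1.1743 = 8.6782 m.

8.6782


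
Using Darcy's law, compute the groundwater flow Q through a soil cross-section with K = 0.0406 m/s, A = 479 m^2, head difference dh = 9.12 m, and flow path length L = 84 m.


Darcy's law: Q = K * A * i, where i = dh/L.
Hydraulic gradient i = 9.12 / 84 = 0.108571.
Q = 0.0406 * 479 * 0.108571
  = 2.1114 m^3/s.

2.1114


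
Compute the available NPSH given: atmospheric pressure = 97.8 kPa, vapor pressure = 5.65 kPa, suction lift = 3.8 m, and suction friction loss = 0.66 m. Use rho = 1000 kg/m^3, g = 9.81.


NPSHa = p_atm/(rho*g) - z_s - hf_s - p_vap/(rho*g).
p_atm/(rho*g) = 97.8*1000 / (1000*9.81) = 9.969 m.
p_vap/(rho*g) = 5.65*1000 / (1000*9.81) = 0.576 m.
NPSHa = 9.969 - 3.8 - 0.66 - 0.576
      = 4.93 m.

4.93


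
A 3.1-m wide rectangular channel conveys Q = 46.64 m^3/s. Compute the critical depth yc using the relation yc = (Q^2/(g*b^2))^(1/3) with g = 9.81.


Using yc = (Q^2 / (g * b^2))^(1/3):
Q^2 = 46.64^2 = 2175.29.
g * b^2 = 9.81 * 3.1^2 = 9.81 * 9.61 = 94.27.
Q^2 / (g*b^2) = 2175.29 / 94.27 = 23.0751.
yc = 23.0751^(1/3) = 2.8469 m.

2.8469


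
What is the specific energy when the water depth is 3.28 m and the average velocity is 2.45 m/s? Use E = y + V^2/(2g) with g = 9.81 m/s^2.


Specific energy E = y + V^2/(2g).
Velocity head = V^2/(2g) = 2.45^2 / (2*9.81) = 6.0025 / 19.62 = 0.3059 m.
E = 3.28 + 0.3059 = 3.5859 m.

3.5859


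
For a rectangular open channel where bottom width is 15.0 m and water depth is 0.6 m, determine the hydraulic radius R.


For a rectangular section:
Flow area A = b * y = 15.0 * 0.6 = 9.0 m^2.
Wetted perimeter P = b + 2y = 15.0 + 2*0.6 = 16.2 m.
Hydraulic radius R = A/P = 9.0 / 16.2 = 0.5556 m.

0.5556


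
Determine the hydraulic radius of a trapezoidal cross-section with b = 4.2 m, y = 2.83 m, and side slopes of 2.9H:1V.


For a trapezoidal section with side slope z:
A = (b + z*y)*y = (4.2 + 2.9*2.83)*2.83 = 35.112 m^2.
P = b + 2*y*sqrt(1 + z^2) = 4.2 + 2*2.83*sqrt(1 + 2.9^2) = 21.562 m.
R = A/P = 35.112 / 21.562 = 1.6284 m.

1.6284


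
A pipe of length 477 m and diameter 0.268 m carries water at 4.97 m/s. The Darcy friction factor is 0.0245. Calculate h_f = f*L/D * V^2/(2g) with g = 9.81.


Darcy-Weisbach equation: h_f = f * (L/D) * V^2/(2g).
f * L/D = 0.0245 * 477/0.268 = 43.6063.
V^2/(2g) = 4.97^2 / (2*9.81) = 24.7009 / 19.62 = 1.259 m.
h_f = 43.6063 * 1.259 = 54.899 m.

54.899


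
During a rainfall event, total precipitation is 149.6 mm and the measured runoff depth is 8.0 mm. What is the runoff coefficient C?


The runoff coefficient C = runoff depth / rainfall depth.
C = 8.0 / 149.6
  = 0.0535.

0.0535


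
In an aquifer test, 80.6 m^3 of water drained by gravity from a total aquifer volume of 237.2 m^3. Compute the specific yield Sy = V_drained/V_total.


Specific yield Sy = Volume drained / Total volume.
Sy = 80.6 / 237.2
   = 0.3398.

0.3398


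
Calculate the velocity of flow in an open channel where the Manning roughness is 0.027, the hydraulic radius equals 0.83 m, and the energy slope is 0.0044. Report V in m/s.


Manning's equation gives V = (1/n) * R^(2/3) * S^(1/2).
First, compute R^(2/3) = 0.83^(2/3) = 0.8832.
Next, S^(1/2) = 0.0044^(1/2) = 0.066332.
Then 1/n = 1/0.027 = 37.04.
V = 37.04 * 0.8832 * 0.066332 = 2.1698 m/s.

2.1698


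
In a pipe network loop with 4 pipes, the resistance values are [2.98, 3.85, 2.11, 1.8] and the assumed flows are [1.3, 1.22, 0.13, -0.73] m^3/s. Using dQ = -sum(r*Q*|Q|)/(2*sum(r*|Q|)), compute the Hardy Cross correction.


Numerator terms (r*Q*|Q|): 2.98*1.3*|1.3| = 5.0362; 3.85*1.22*|1.22| = 5.7303; 2.11*0.13*|0.13| = 0.0357; 1.8*-0.73*|-0.73| = -0.9592.
Sum of numerator = 9.843.
Denominator terms (r*|Q|): 2.98*|1.3| = 3.874; 3.85*|1.22| = 4.697; 2.11*|0.13| = 0.2743; 1.8*|-0.73| = 1.314.
2 * sum of denominator = 2 * 10.1593 = 20.3186.
dQ = -9.843 / 20.3186 = -0.4844 m^3/s.

-0.4844


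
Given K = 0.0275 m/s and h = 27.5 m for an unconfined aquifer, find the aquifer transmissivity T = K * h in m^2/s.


Transmissivity is defined as T = K * h.
T = 0.0275 * 27.5
  = 0.7562 m^2/s.

0.7562


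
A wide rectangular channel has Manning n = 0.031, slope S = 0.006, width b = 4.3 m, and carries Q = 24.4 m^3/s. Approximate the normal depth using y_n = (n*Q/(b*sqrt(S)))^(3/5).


We use the wide-channel approximation y_n = (n*Q/(b*sqrt(S)))^(3/5).
sqrt(S) = sqrt(0.006) = 0.07746.
Numerator: n*Q = 0.031 * 24.4 = 0.7564.
Denominator: b*sqrt(S) = 4.3 * 0.07746 = 0.333078.
arg = 2.2709.
y_n = 2.2709^(3/5) = 1.6358 m.

1.6358


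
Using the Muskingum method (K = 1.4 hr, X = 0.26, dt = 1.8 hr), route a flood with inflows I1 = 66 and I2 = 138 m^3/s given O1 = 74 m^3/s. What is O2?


Muskingum coefficients:
denom = 2*K*(1-X) + dt = 2*1.4*(1-0.26) + 1.8 = 3.872.
C0 = (dt - 2*K*X)/denom = (1.8 - 2*1.4*0.26)/3.872 = 0.2769.
C1 = (dt + 2*K*X)/denom = (1.8 + 2*1.4*0.26)/3.872 = 0.6529.
C2 = (2*K*(1-X) - dt)/denom = 0.0702.
O2 = C0*I2 + C1*I1 + C2*O1
   = 0.2769*138 + 0.6529*66 + 0.0702*74
   = 86.5 m^3/s.

86.5


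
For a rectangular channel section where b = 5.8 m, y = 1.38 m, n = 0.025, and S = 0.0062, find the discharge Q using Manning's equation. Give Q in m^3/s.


For a rectangular channel, the cross-sectional area A = b * y = 5.8 * 1.38 = 8.0 m^2.
The wetted perimeter P = b + 2y = 5.8 + 2*1.38 = 8.56 m.
Hydraulic radius R = A/P = 8.0/8.56 = 0.935 m.
Velocity V = (1/n)*R^(2/3)*S^(1/2) = (1/0.025)*0.935^(2/3)*0.0062^(1/2) = 3.0117 m/s.
Discharge Q = A * V = 8.0 * 3.0117 = 24.106 m^3/s.

24.106


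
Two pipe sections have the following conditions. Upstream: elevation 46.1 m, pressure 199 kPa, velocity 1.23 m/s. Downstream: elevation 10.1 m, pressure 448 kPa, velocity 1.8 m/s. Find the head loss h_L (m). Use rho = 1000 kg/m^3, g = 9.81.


Total head at each section: H = z + p/(rho*g) + V^2/(2g).
H1 = 46.1 + 199*1000/(1000*9.81) + 1.23^2/(2*9.81)
   = 46.1 + 20.285 + 0.0771
   = 66.463 m.
H2 = 10.1 + 448*1000/(1000*9.81) + 1.8^2/(2*9.81)
   = 10.1 + 45.668 + 0.1651
   = 55.933 m.
h_L = H1 - H2 = 66.463 - 55.933 = 10.53 m.

10.53


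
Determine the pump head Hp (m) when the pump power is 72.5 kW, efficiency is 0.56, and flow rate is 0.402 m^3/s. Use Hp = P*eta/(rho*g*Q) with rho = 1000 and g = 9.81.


Pump head formula: Hp = P * eta / (rho * g * Q).
Numerator: P * eta = 72.5 * 1000 * 0.56 = 40600.0 W.
Denominator: rho * g * Q = 1000 * 9.81 * 0.402 = 3943.62.
Hp = 40600.0 / 3943.62 = 10.3 m.

10.3


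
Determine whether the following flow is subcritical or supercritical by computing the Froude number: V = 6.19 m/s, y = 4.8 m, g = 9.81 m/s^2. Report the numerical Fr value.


The Froude number is defined as Fr = V / sqrt(g*y).
g*y = 9.81 * 4.8 = 47.088.
sqrt(g*y) = sqrt(47.088) = 6.8621.
Fr = 6.19 / 6.8621 = 0.9021.
Since Fr < 1, the flow is subcritical.

0.9021


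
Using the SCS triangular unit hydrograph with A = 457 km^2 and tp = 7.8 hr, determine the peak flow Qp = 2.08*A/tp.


SCS formula: Qp = 2.08 * A / tp.
Qp = 2.08 * 457 / 7.8
   = 950.56 / 7.8
   = 121.87 m^3/s per cm.

121.87


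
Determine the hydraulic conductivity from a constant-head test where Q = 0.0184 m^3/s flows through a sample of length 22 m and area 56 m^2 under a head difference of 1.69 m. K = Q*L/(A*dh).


From K = Q*L / (A*dh):
Numerator: Q*L = 0.0184 * 22 = 0.4048.
Denominator: A*dh = 56 * 1.69 = 94.64.
K = 0.4048 / 94.64 = 0.004277 m/s.

0.004277


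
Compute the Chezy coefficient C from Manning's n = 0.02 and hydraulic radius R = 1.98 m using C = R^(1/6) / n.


The Chezy coefficient relates to Manning's n through C = R^(1/6) / n.
R^(1/6) = 1.98^(1/6) = 1.120583.
C = 1.120583 / 0.02 = 56.03 m^(1/2)/s.

56.03


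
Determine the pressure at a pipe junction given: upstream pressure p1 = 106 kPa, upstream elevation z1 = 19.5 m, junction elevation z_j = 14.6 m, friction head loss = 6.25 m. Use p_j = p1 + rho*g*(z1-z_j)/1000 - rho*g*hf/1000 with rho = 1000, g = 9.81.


Junction pressure: p_j = p1 + rho*g*(z1 - z_j)/1000 - rho*g*hf/1000.
Elevation term = 1000*9.81*(19.5 - 14.6)/1000 = 48.069 kPa.
Friction term = 1000*9.81*6.25/1000 = 61.312 kPa.
p_j = 106 + 48.069 - 61.312 = 92.76 kPa.

92.76


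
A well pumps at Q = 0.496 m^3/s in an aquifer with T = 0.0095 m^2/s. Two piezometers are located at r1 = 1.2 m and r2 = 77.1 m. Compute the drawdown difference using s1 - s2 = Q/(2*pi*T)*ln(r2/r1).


Thiem equation: s1 - s2 = Q/(2*pi*T) * ln(r2/r1).
ln(r2/r1) = ln(77.1/1.2) = 4.1628.
Q/(2*pi*T) = 0.496 / (2*pi*0.0095) = 0.496 / 0.0597 = 8.3096.
s1 - s2 = 8.3096 * 4.1628 = 34.5909 m.

34.5909


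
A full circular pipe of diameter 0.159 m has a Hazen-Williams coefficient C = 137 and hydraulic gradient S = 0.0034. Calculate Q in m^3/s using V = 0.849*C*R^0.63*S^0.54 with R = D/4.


For a full circular pipe, R = D/4 = 0.159/4 = 0.0398 m.
V = 0.849 * 137 * 0.0398^0.63 * 0.0034^0.54
  = 0.849 * 137 * 0.131094 * 0.046451
  = 0.7083 m/s.
Pipe area A = pi*D^2/4 = pi*0.159^2/4 = 0.0199 m^2.
Q = A * V = 0.0199 * 0.7083 = 0.0141 m^3/s.

0.0141


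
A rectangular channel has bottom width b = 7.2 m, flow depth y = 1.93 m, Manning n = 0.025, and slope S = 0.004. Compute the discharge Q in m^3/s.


For a rectangular channel, the cross-sectional area A = b * y = 7.2 * 1.93 = 13.9 m^2.
The wetted perimeter P = b + 2y = 7.2 + 2*1.93 = 11.06 m.
Hydraulic radius R = A/P = 13.9/11.06 = 1.2564 m.
Velocity V = (1/n)*R^(2/3)*S^(1/2) = (1/0.025)*1.2564^(2/3)*0.004^(1/2) = 2.9456 m/s.
Discharge Q = A * V = 13.9 * 2.9456 = 40.933 m^3/s.

40.933


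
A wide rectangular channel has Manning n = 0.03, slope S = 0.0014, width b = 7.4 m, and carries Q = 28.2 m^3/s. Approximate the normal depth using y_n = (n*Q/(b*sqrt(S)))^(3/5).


We use the wide-channel approximation y_n = (n*Q/(b*sqrt(S)))^(3/5).
sqrt(S) = sqrt(0.0014) = 0.037417.
Numerator: n*Q = 0.03 * 28.2 = 0.846.
Denominator: b*sqrt(S) = 7.4 * 0.037417 = 0.276886.
arg = 3.0554.
y_n = 3.0554^(3/5) = 1.9545 m.

1.9545


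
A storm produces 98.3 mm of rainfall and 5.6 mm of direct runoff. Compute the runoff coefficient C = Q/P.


The runoff coefficient C = runoff depth / rainfall depth.
C = 5.6 / 98.3
  = 0.057.

0.057


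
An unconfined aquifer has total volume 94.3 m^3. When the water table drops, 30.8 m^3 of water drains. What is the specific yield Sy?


Specific yield Sy = Volume drained / Total volume.
Sy = 30.8 / 94.3
   = 0.3266.

0.3266


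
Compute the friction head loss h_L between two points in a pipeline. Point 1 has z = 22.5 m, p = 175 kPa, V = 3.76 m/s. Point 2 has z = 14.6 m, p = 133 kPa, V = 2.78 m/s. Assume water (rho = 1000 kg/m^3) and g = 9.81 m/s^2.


Total head at each section: H = z + p/(rho*g) + V^2/(2g).
H1 = 22.5 + 175*1000/(1000*9.81) + 3.76^2/(2*9.81)
   = 22.5 + 17.839 + 0.7206
   = 41.06 m.
H2 = 14.6 + 133*1000/(1000*9.81) + 2.78^2/(2*9.81)
   = 14.6 + 13.558 + 0.3939
   = 28.551 m.
h_L = H1 - H2 = 41.06 - 28.551 = 12.508 m.

12.508


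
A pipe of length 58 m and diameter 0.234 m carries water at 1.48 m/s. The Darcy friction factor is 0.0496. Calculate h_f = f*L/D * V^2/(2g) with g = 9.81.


Darcy-Weisbach equation: h_f = f * (L/D) * V^2/(2g).
f * L/D = 0.0496 * 58/0.234 = 12.294.
V^2/(2g) = 1.48^2 / (2*9.81) = 2.1904 / 19.62 = 0.1116 m.
h_f = 12.294 * 0.1116 = 1.373 m.

1.373


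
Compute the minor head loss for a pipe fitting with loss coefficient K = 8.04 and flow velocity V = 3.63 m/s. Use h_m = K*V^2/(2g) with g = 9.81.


Minor loss formula: h_m = K * V^2/(2g).
V^2 = 3.63^2 = 13.1769.
V^2/(2g) = 13.1769 / 19.62 = 0.6716 m.
h_m = 8.04 * 0.6716 = 5.3997 m.

5.3997


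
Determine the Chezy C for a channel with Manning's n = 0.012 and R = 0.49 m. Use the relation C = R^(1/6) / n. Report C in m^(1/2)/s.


The Chezy coefficient relates to Manning's n through C = R^(1/6) / n.
R^(1/6) = 0.49^(1/6) = 0.887904.
C = 0.887904 / 0.012 = 73.99 m^(1/2)/s.

73.99


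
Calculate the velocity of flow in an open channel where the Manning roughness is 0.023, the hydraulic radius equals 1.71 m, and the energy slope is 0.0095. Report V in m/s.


Manning's equation gives V = (1/n) * R^(2/3) * S^(1/2).
First, compute R^(2/3) = 1.71^(2/3) = 1.43.
Next, S^(1/2) = 0.0095^(1/2) = 0.097468.
Then 1/n = 1/0.023 = 43.48.
V = 43.48 * 1.43 * 0.097468 = 6.0599 m/s.

6.0599
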